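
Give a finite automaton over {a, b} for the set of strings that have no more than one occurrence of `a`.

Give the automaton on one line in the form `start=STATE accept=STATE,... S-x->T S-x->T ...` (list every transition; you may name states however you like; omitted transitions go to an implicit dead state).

start=s0 accept=s0,s1 s0-a->s1 s0-b->s0 s1-a->s2 s1-b->s1 s2-a->s2 s2-b->s2

Count `a`s, saturating at 2: state s0 means no `a` yet, s1 means one `a` seen, s2 means more than one. Each `a` increments (capped at s2); other symbols loop. Accept from {s0, s1}.
A 3-state machine:
        a   b  
>* s0   s1  s0 
 * s1   s2  s1 
   s2   s2  s2 
(> = start, * = accepting)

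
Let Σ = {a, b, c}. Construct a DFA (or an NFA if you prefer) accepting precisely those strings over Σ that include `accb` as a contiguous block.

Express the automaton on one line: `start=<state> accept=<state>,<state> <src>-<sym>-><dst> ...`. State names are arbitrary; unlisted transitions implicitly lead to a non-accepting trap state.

start=q0 accept=q4 q0-a->q1 q0-b->q0 q0-c->q0 q1-a->q1 q1-b->q0 q1-c->q2 q2-a->q1 q2-b->q0 q2-c->q3 q3-a->q1 q3-b->q4 q3-c->q0 q4-a->q4 q4-b->q4 q4-c->q4

Track how much of `accb` has been matched so far: state q0 is no progress, q4 is the absorbing accept state reached once `accb` has occurred. Intermediate states record partial matches; on a mismatch, fall back to the longest reusable overlap.
        a   b   c  
>  q0   q1  q0  q0 
   q1   q1  q0  q2 
   q2   q1  q0  q3 
   q3   q1  q4  q0 
 * q4   q4  q4  q4 
(> = start, * = accepting)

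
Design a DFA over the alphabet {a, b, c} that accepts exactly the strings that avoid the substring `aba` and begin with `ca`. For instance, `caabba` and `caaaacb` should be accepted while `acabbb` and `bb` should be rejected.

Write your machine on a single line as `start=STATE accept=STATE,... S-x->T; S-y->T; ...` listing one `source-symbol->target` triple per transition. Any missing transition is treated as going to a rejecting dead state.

start=s0; accept=s5,s7,s8; s0-a->s1; s0-b->s2; s0-c->s3; s1-a->s1; s1-b->s4; s1-c->s2; s2-a->s1; s2-b->s2; s2-c->s2; s3-a->s5; s3-b->s2; s3-c->s2; s4-a->s6; s4-b->s2; s4-c->s2; s5-a->s5; s5-b->s7; s5-c->s8; s6-a->s6; s6-b->s6; s6-c->s6; s7-a->s9; s7-b->s8; s7-c->s8; s8-a->s5; s8-b->s8; s8-c->s8; s9-a->s9; s9-b->s9; s9-c->s9

Build one automaton per condition and run them in lockstep. The first has 4 states tracking partial matches of the forbidden pattern `aba`; the second has 4 states tracking whether the input so far still matches the prefix `ca`. A product state is a pair (one from each), accepting exactly when both do.
10 states suffice.
        a   b   c  
>  s0   s1  s2  s3 
   s1   s1  s4  s2 
   s2   s1  s2  s2 
   s3   s5  s2  s2 
   s4   s6  s2  s2 
 * s5   s5  s7  s8 
   s6   s6  s6  s6 
 * s7   s9  s8  s8 
 * s8   s5  s8  s8 
   s9   s9  s9  s9 
(> = start, * = accepting)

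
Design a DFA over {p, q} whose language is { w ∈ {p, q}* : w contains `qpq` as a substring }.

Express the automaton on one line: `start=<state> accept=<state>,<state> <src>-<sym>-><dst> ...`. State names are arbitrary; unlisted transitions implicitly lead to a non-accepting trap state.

States s0..s2 record the length of the longest prefix of `qpq` that matches the current input suffix. Reaching s3 means `qpq` has been seen, and we stay there forever. Accept from s3.
A 4-state machine:
        p   q  
>  s0   s0  s1 
   s1   s2  s1 
   s2   s0  s3 
 * s3   s3  s3 
(> = start, * = accepting)

start=s0 accept=s3 s0-p->s0 s0-q->s1 s1-p->s2 s1-q->s1 s2-p->s0 s2-q->s3 s3-p->s3 s3-q->s3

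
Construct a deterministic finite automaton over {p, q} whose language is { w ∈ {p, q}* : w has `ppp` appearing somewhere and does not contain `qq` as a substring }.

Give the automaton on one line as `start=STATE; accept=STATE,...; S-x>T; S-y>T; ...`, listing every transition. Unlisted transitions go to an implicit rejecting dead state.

start=S0; accept=S5,S6; S0-p>S1; S0-q>S2; S1-p>S3; S1-q>S2; S2-p>S1; S2-q>S4; S3-p>S5; S3-q>S2; S4-p>S4; S4-q>S4; S5-p>S5; S5-q>S6; S6-p>S5; S6-q>S4

Run two small machines in parallel and take their product. One (4 states) tracks whether and how much of `ppp` has been seen; the other (3 states) tracks partial matches of the forbidden pattern `qq`. Each combined state is a pair, one component from each; accept when both components accept. After merging equivalent states the machine shrinks.
        p   q  
>  S0   S1  S2 
   S1   S3  S2 
   S2   S1  S4 
   S3   S5  S2 
   S4   S4  S4 
 * S5   S5  S6 
 * S6   S5  S4 
(> = start, * = accepting)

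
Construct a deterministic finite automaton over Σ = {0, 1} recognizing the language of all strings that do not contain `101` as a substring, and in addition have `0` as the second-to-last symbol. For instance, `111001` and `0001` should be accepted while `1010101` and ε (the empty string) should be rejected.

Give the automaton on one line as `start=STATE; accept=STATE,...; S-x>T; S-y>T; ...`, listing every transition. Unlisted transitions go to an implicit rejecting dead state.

Handle the two conditions separately and then intersect. One (4 states) tracks partial matches of the forbidden pattern `101`; the other (7 states) tracks the last 2 symbols read. Each combined state is a pair, one component from each; accept when both components accept. After merging equivalent states the machine shrinks.
7 states suffice.
       0  1 
>  A   B  C 
   B   D  E 
   C   F  C 
 * D   D  E 
 * E   F  C 
   F   D  G 
   G   G  G 
(> = start, * = accepting)

start=A; accept=D,E; A-0>B; A-1>C; B-0>D; B-1>E; C-0>F; C-1>C; D-0>D; D-1>E; E-0>F; E-1>C; F-0>D; F-1>G; G-0>G; G-1>G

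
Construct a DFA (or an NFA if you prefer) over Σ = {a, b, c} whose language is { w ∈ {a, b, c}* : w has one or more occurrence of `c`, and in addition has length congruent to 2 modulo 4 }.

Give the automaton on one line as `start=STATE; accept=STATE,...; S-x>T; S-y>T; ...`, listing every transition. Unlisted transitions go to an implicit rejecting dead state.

Run two small machines in parallel and take their product. The first has 3 states tracking the count of `c`s, saturating at 2; the second has 4 states tracking the input length modulo 4. A product state is a pair (one from each), accepting exactly when both do.
          a    b    c  
>  s0     s1   s1   s2 
   s1     s3   s3   s4 
   s2     s4   s4   s5 
   s3     s6   s6   s7 
 * s4     s7   s7   s8 
 * s5     s8   s8   s8 
   s6     s0   s0   s9 
   s7     s9   s9  s10 
   s8    s10  s10  s10 
   s9     s2   s2  s11 
   s10   s11  s11  s11 
   s11    s5   s5   s5 
(> = start, * = accepting)

start=s0; accept=s4,s5; s0-a>s1; s0-b>s1; s0-c>s2; s1-a>s3; s1-b>s3; s1-c>s4; s2-a>s4; s2-b>s4; s2-c>s5; s3-a>s6; s3-b>s6; s3-c>s7; s4-a>s7; s4-b>s7; s4-c>s8; s5-a>s8; s5-b>s8; s5-c>s8; s6-a>s0; s6-b>s0; s6-c>s9; s7-a>s9; s7-b>s9; s7-c>s10; s8-a>s10; s8-b>s10; s8-c>s10; s9-a>s2; s9-b>s2; s9-c>s11; s10-a>s11; s10-b>s11; s10-c>s11; s11-a>s5; s11-b>s5; s11-c>s5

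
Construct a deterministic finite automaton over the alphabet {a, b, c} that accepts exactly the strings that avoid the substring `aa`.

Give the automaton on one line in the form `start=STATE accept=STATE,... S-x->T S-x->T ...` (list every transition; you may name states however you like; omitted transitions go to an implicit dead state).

start=q0 accept=q0,q1 q0-a->q1 q0-b->q0 q0-c->q0 q1-a->q2 q1-b->q0 q1-c->q0 q2-a->q2 q2-b->q2 q2-c->q2

Track partial matches of the forbidden pattern `aa`. State q2 is a dead state reached once `aa` has occurred; every other state accepts. q0 means no part of `aa` is currently matched.
A 3-state machine:
        a   b   c  
>* q0   q1  q0  q0 
 * q1   q2  q0  q0 
   q2   q2  q2  q2 
(> = start, * = accepting)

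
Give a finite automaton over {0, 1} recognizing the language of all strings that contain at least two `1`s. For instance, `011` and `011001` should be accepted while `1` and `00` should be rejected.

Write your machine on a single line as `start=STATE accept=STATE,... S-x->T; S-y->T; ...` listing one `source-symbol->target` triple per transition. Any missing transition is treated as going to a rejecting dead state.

start=q0; accept=q2,q3; q0-0->q0; q0-1->q1; q1-0->q1; q1-1->q2; q2-0->q2; q2-1->q3; q3-0->q3; q3-1->q3

Only the number of `1`s matters, and only up to 3. Make a chain q0 → q1 → q2 → q3 advanced by each `1` (with q3 absorbing); every other symbol self-loops. The accepting set is {q2, q3}.
4 states suffice.
        0   1  
>  q0   q0  q1 
   q1   q1  q2 
 * q2   q2  q3 
 * q3   q3  q3 
(> = start, * = accepting)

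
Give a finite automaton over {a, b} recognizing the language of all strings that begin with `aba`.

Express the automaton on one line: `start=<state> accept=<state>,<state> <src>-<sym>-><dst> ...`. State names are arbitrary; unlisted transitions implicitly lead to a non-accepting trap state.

Check the first 3 symbols one by one: q0 through q2 record how many have matched `aba` so far; any wrong symbol goes to the dead state q4. After all 3 match we enter the accepting sink q3.
A 5-state machine:
        a   b  
>  q0   q1  q4 
   q1   q4  q2 
   q2   q3  q4 
 * q3   q3  q3 
   q4   q4  q4 
(> = start, * = accepting)

start=q0 accept=q3 q0-a->q1 q0-b->q4 q1-a->q4 q1-b->q2 q2-a->q3 q2-b->q4 q3-a->q3 q3-b->q3 q4-a->q4 q4-b->q4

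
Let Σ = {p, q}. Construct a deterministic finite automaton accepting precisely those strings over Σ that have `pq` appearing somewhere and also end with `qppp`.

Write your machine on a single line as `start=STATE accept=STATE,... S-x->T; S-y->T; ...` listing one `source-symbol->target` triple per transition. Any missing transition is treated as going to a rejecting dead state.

start=S0; accept=S5; S0-p->S1; S0-q->S0; S1-p->S1; S1-q->S2; S2-p->S3; S2-q->S2; S3-p->S4; S3-q->S2; S4-p->S5; S4-q->S2; S5-p->S1; S5-q->S2

Run two small machines in parallel and take their product. One (3 states) tracks whether and how much of `pq` has been seen; the other (5 states) tracks how much of the suffix `qppp` has currently been matched. Each combined state is a pair, one component from each; accept when both components accept. Equivalent product states are then merged.
With 6 states:
        p   q  
>  S0   S1  S0 
   S1   S1  S2 
   S2   S3  S2 
   S3   S4  S2 
   S4   S5  S2 
 * S5   S1  S2 
(> = start, * = accepting)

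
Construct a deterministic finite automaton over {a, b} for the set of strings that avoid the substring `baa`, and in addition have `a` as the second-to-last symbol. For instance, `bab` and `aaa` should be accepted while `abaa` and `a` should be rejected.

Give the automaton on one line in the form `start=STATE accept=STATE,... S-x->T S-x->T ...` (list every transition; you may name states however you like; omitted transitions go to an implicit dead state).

start=q0 accept=q3,q4 q0-a->q1 q0-b->q2 q1-a->q3 q1-b->q4 q2-a->q5 q2-b->q6 q3-a->q3 q3-b->q4 q4-a->q5 q4-b->q6 q5-a->q7 q5-b->q4 q6-a->q5 q6-b->q6 q7-a->q7 q7-b->q8 q8-a->q9 q8-b->q10 q9-a->q7 q9-b->q8 q10-a->q9 q10-b->q10

Handle the two conditions separately and then intersect. The first has 4 states tracking partial matches of the forbidden pattern `baa`; the second has 7 states tracking the last 2 symbols read. A product state is a pair (one from each), accepting exactly when both do.
          a    b  
>  q0     q1   q2 
   q1     q3   q4 
   q2     q5   q6 
 * q3     q3   q4 
 * q4     q5   q6 
   q5     q7   q4 
   q6     q5   q6 
   q7     q7   q8 
   q8     q9  q10 
   q9     q7   q8 
   q10    q9  q10 
(> = start, * = accepting)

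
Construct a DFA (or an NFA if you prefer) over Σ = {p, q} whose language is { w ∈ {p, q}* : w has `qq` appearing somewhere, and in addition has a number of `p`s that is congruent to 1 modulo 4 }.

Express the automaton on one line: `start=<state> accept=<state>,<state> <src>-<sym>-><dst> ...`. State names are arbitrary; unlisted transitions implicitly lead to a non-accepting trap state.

start=s0 accept=s8 s0-p->s1 s0-q->s2 s1-p->s3 s1-q->s4 s2-p->s1 s2-q->s5 s3-p->s6 s3-q->s7 s4-p->s3 s4-q->s8 s5-p->s8 s5-q->s5 s6-p->s0 s6-q->s9 s7-p->s6 s7-q->s10 s8-p->s10 s8-q->s8 s9-p->s0 s9-q->s11 s10-p->s11 s10-q->s10 s11-p->s5 s11-q->s11

Build one automaton per condition and run them in lockstep. The first has 3 states tracking whether and how much of `qq` has been seen; the second has 4 states tracking the count of `p`s modulo 4. A product state is a pair (one from each), accepting exactly when both do.
A 12-state machine:
          p    q  
>  s0     s1   s2 
   s1     s3   s4 
   s2     s1   s5 
   s3     s6   s7 
   s4     s3   s8 
   s5     s8   s5 
   s6     s0   s9 
   s7     s6  s10 
 * s8    s10   s8 
   s9     s0  s11 
   s10   s11  s10 
   s11    s5  s11 
(> = start, * = accepting)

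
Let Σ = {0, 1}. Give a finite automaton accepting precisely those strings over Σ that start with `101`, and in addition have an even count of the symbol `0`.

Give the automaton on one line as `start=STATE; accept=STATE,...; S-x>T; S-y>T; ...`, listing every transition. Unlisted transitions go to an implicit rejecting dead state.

start=q0; accept=q6; q0-0>q1; q0-1>q2; q1-0>q3; q1-1>q1; q2-0>q4; q2-1>q3; q3-0>q1; q3-1>q3; q4-0>q3; q4-1>q5; q5-0>q6; q5-1>q5; q6-0>q5; q6-1>q6

Run two small machines in parallel and take their product. One (5 states) tracks whether the input so far still matches the prefix `101`; the other (2 states) tracks the count of `0`s modulo 2. Each combined state is a pair, one component from each; accept when both components accept.
7 states suffice.
        0   1  
>  q0   q1  q2 
   q1   q3  q1 
   q2   q4  q3 
   q3   q1  q3 
   q4   q3  q5 
   q5   q6  q5 
 * q6   q5  q6 
(> = start, * = accepting)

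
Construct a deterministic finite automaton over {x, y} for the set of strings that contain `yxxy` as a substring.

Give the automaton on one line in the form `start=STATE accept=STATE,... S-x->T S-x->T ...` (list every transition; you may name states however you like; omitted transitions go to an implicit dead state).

Track how much of `yxxy` has been matched so far: state q0 is no progress, q4 is the absorbing accept state reached once `yxxy` has occurred. Intermediate states record partial matches; on a mismatch, fall back to the longest reusable overlap.
With 5 states:
        x   y  
>  q0   q0  q1 
   q1   q2  q1 
   q2   q3  q1 
   q3   q0  q4 
 * q4   q4  q4 
(> = start, * = accepting)

start=q0 accept=q4 q0-x->q0 q0-y->q1 q1-x->q2 q1-y->q1 q2-x->q3 q2-y->q1 q3-x->q0 q3-y->q4 q4-x->q4 q4-y->q4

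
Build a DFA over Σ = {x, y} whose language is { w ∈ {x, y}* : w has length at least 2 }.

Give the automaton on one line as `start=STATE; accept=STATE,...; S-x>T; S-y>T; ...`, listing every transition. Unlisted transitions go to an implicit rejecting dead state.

Count input length up to 3: every symbol moves from q0 toward q3, which means 'more than 2' and absorbs. Accept from {q2, q3}.
A 4-state machine:
        x   y  
>  q0   q1  q1 
   q1   q2  q2 
 * q2   q3  q3 
 * q3   q3  q3 
(> = start, * = accepting)

start=q0; accept=q2,q3; q0-x>q1; q0-y>q1; q1-x>q2; q1-y>q2; q2-x>q3; q2-y>q3; q3-x>q3; q3-y>q3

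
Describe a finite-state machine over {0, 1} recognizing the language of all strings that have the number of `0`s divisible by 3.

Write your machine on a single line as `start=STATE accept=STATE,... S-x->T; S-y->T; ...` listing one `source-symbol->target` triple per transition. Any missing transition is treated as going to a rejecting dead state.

start=A; accept=A; A-0->B; A-1->A; B-0->C; B-1->B; C-0->A; C-1->C

Keep the running count of `0`s modulo 3: each `0` advances along the cycle A → B → C → A while other symbols loop. Accept at A.
With 3 states:
       0  1 
>* A   B  A 
   B   C  B 
   C   A  C 
(> = start, * = accepting)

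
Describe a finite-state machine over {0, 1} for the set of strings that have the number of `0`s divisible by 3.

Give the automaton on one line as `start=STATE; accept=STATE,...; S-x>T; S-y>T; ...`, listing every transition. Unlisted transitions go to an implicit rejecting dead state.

start=q0; accept=q0; q0-0>q1; q0-1>q0; q1-0>q2; q1-1>q1; q2-0>q0; q2-1>q2

The only thing that matters is how many `0`s have appeared, reduced mod 3. Use one state per residue: q0 for 0, …, q2 for 2. Reading `0` moves to the next residue; anything else stays put. q0 is accepting.
3 states suffice.
        0   1  
>* q0   q1  q0 
   q1   q2  q1 
   q2   q0  q2 
(> = start, * = accepting)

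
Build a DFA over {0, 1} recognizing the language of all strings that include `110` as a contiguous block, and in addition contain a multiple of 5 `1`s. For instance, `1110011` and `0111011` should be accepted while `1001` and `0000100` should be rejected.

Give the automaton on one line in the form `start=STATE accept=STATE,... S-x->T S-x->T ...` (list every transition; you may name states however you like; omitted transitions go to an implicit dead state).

start=S0 accept=S14 S0-0->S0 S0-1->S1 S1-0->S2 S1-1->S3 S2-0->S2 S2-1->S4 S3-0->S5 S3-1->S6 S4-0->S7 S4-1->S6 S5-0->S5 S5-1->S8 S6-0->S8 S6-1->S9 S7-0->S7 S7-1->S10 S8-0->S8 S8-1->S11 S9-0->S11 S9-1->S12 S10-0->S13 S10-1->S9 S11-0->S11 S11-1->S14 S12-0->S14 S12-1->S15 S13-0->S13 S13-1->S16 S14-0->S14 S14-1->S17 S15-0->S17 S15-1->S3 S16-0->S18 S16-1->S12 S17-0->S17 S17-1->S5 S18-0->S18 S18-1->S19 S19-0->S0 S19-1->S15

Build one automaton per condition and run them in lockstep. The first has 4 states tracking whether and how much of `110` has been seen; the second has 5 states tracking the count of `1`s modulo 5. A product state is a pair (one from each), accepting exactly when both do.
With 20 states:
          0    1  
>  S0     S0   S1 
   S1     S2   S3 
   S2     S2   S4 
   S3     S5   S6 
   S4     S7   S6 
   S5     S5   S8 
   S6     S8   S9 
   S7     S7  S10 
   S8     S8  S11 
   S9    S11  S12 
   S10   S13   S9 
   S11   S11  S14 
   S12   S14  S15 
   S13   S13  S16 
 * S14   S14  S17 
   S15   S17   S3 
   S16   S18  S12 
   S17   S17   S5 
   S18   S18  S19 
   S19    S0  S15 
(> = start, * = accepting)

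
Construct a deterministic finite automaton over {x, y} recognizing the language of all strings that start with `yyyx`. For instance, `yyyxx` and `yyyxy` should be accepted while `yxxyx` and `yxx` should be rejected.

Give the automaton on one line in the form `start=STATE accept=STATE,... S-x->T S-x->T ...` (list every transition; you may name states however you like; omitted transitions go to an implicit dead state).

Walk along `yyyx` while the input agrees: from A take `y` to B, and so on. Any deviation drops to the rejecting sink F. Once E is reached the prefix is confirmed and every continuation is accepted.
A 6-state machine:
       x  y 
>  A   F  B 
   B   F  C 
   C   F  D 
   D   E  F 
 * E   E  E 
   F   F  F 
(> = start, * = accepting)

start=A accept=E A-x->F A-y->B B-x->F B-y->C C-x->F C-y->D D-x->E D-y->F E-x->E E-y->E F-x->F F-y->F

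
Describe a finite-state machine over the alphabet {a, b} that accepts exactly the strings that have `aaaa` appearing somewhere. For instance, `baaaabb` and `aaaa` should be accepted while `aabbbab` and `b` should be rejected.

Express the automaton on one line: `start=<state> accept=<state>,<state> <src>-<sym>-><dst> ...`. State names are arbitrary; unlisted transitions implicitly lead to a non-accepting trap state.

start=q0 accept=q4 q0-a->q1 q0-b->q0 q1-a->q2 q1-b->q0 q2-a->q3 q2-b->q0 q3-a->q4 q3-b->q0 q4-a->q4 q4-b->q4

Track how much of `aaaa` has been matched so far: state q0 is no progress, q4 is the absorbing accept state reached once `aaaa` has occurred. Intermediate states record partial matches; on a mismatch, fall back to the longest reusable overlap.
With 5 states:
        a   b  
>  q0   q1  q0 
   q1   q2  q0 
   q2   q3  q0 
   q3   q4  q0 
 * q4   q4  q4 
(> = start, * = accepting)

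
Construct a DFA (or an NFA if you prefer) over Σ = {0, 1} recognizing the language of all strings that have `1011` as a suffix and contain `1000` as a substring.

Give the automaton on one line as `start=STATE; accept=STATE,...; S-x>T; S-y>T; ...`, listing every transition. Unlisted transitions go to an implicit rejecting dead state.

Run two small machines in parallel and take their product. The first has 5 states tracking how much of the suffix `1011` has currently been matched; the second has 5 states tracking whether and how much of `1000` has been seen. A product state is a pair (one from each), accepting exactly when both do. Minimizing collapses redundant product states.
        0   1  
>  q0   q0  q1 
   q1   q2  q1 
   q2   q3  q1 
   q3   q4  q1 
   q4   q4  q5 
   q5   q6  q5 
   q6   q4  q7 
   q7   q6  q8 
 * q8   q6  q5 
(> = start, * = accepting)

start=q0; accept=q8; q0-0>q0; q0-1>q1; q1-0>q2; q1-1>q1; q2-0>q3; q2-1>q1; q3-0>q4; q3-1>q1; q4-0>q4; q4-1>q5; q5-0>q6; q5-1>q5; q6-0>q4; q6-1>q7; q7-0>q6; q7-1>q8; q8-0>q6; q8-1>q5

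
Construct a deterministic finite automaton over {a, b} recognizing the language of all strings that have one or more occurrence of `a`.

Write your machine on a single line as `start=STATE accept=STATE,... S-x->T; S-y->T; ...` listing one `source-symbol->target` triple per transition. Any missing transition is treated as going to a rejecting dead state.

Only the number of `a`s matters, and only up to 2. Make a chain S0 → S1 → S2 advanced by each `a` (with S2 absorbing); every other symbol self-loops. The accepting set is {S1, S2}.
3 states suffice.
        a   b  
>  S0   S1  S0 
 * S1   S2  S1 
 * S2   S2  S2 
(> = start, * = accepting)

start=S0; accept=S1,S2; S0-a->S1; S0-b->S0; S1-a->S2; S1-b->S1; S2-a->S2; S2-b->S2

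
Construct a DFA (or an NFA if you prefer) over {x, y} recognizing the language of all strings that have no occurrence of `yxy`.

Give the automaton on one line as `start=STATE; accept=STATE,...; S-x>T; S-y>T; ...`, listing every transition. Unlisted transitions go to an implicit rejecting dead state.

Track partial matches of the forbidden pattern `yxy`. State q3 is a dead state reached once `yxy` has occurred; every other state accepts. q0 means no part of `yxy` is currently matched.
A 4-state machine:
        x   y  
>* q0   q0  q1 
 * q1   q2  q1 
 * q2   q0  q3 
   q3   q3  q3 
(> = start, * = accepting)

start=q0; accept=q0,q1,q2; q0-x>q0; q0-y>q1; q1-x>q2; q1-y>q1; q2-x>q0; q2-y>q3; q3-x>q3; q3-y>q3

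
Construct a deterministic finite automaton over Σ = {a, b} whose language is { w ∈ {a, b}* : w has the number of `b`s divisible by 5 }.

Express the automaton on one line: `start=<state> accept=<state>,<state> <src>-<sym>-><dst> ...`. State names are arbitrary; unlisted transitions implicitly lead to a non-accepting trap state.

The only thing that matters is how many `b`s have appeared, reduced mod 5. Use one state per residue: S0 for 0, …, S4 for 4. Reading `b` moves to the next residue; anything else stays put. S0 is accepting.
5 states suffice.
        a   b  
>* S0   S0  S1 
   S1   S1  S2 
   S2   S2  S3 
   S3   S3  S4 
   S4   S4  S0 
(> = start, * = accepting)

start=S0 accept=S0 S0-a->S0 S0-b->S1 S1-a->S1 S1-b->S2 S2-a->S2 S2-b->S3 S3-a->S3 S3-b->S4 S4-a->S4 S4-b->S0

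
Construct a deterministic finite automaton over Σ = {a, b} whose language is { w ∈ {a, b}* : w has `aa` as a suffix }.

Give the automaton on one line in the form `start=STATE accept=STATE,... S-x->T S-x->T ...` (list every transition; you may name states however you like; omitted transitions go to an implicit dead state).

Remember how much of `aa` the current input suffix matches. State q0 means no match yet; q1 means the last symbol is `a`; q2 means the last 2 symbols are `aa`. Only q2 accepts. On a mismatch, fall back to the longest proper suffix that is still a prefix of `aa`.
        a   b  
>  q0   q1  q0 
   q1   q2  q0 
 * q2   q2  q0 
(> = start, * = accepting)

start=q0 accept=q2 q0-a->q1 q0-b->q0 q1-a->q2 q1-b->q0 q2-a->q2 q2-b->q0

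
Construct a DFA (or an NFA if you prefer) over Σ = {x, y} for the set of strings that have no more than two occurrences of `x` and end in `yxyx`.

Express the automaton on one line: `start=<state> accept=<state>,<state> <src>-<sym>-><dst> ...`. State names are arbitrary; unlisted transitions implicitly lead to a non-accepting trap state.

Run two small machines in parallel and take their product. The first has 4 states tracking the count of `x`s, saturating at 3; the second has 5 states tracking how much of the suffix `yxyx` has currently been matched. A product state is a pair (one from each), accepting exactly when both do. After merging equivalent states the machine shrinks.
6 states suffice.
        x   y  
>  S0   S1  S2 
   S1   S1  S1 
   S2   S3  S2 
   S3   S1  S4 
   S4   S5  S1 
 * S5   S1  S1 
(> = start, * = accepting)

start=S0 accept=S5 S0-x->S1 S0-y->S2 S1-x->S1 S1-y->S1 S2-x->S3 S2-y->S2 S3-x->S1 S3-y->S4 S4-x->S5 S4-y->S1 S5-x->S1 S5-y->S1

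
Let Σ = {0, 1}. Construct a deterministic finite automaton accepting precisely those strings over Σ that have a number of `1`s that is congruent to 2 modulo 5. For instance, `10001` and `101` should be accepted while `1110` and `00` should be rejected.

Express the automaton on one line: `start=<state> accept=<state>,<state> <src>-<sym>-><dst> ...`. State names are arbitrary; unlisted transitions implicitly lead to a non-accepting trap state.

start=A accept=C A-0->A A-1->B B-0->B B-1->C C-0->C C-1->D D-0->D D-1->E E-0->E E-1->A

Keep the running count of `1`s modulo 5: each `1` advances along the cycle A → B → C → D → E → A while other symbols loop. Accept at C.
With 5 states:
       0  1 
>  A   A  B 
   B   B  C 
 * C   C  D 
   D   D  E 
   E   E  A 
(> = start, * = accepting)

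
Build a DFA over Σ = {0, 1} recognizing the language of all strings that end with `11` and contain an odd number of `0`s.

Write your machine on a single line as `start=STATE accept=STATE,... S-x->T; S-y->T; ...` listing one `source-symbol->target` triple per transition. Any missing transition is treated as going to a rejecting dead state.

start=q0; accept=q3; q0-0->q1; q0-1->q0; q1-0->q0; q1-1->q2; q2-0->q0; q2-1->q3; q3-0->q0; q3-1->q3

Build one automaton per condition and run them in lockstep. One (3 states) tracks how much of the suffix `11` has currently been matched; the other (2 states) tracks the count of `0`s modulo 2. Each combined state is a pair, one component from each; accept when both components accept. Minimizing collapses redundant product states.
        0   1  
>  q0   q1  q0 
   q1   q0  q2 
   q2   q0  q3 
 * q3   q0  q3 
(> = start, * = accepting)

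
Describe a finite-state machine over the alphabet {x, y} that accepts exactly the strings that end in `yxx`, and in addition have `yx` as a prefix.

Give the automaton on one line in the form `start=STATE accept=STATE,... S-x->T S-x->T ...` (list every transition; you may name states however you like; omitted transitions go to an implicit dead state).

start=S0 accept=S4 S0-x->S1 S0-y->S2 S1-x->S1 S1-y->S1 S2-x->S3 S2-y->S1 S3-x->S4 S3-y->S5 S4-x->S6 S4-y->S5 S5-x->S3 S5-y->S5 S6-x->S6 S6-y->S5

Build one automaton per condition and run them in lockstep. One (4 states) tracks how much of the suffix `yxx` has currently been matched; the other (4 states) tracks whether the input so far still matches the prefix `yx`. Each combined state is a pair, one component from each; accept when both components accept. Minimizing collapses redundant product states.
        x   y  
>  S0   S1  S2 
   S1   S1  S1 
   S2   S3  S1 
   S3   S4  S5 
 * S4   S6  S5 
   S5   S3  S5 
   S6   S6  S5 
(> = start, * = accepting)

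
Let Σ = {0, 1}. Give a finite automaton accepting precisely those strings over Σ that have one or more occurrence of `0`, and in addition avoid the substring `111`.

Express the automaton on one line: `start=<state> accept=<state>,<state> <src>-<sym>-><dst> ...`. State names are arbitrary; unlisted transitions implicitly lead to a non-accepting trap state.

start=A accept=B,D,E,G,H,J A-0->B A-1->C B-0->D B-1->E C-0->B C-1->F D-0->D D-1->G E-0->D E-1->H F-0->B F-1->I G-0->D G-1->J H-0->D H-1->K I-0->K I-1->I J-0->D J-1->L K-0->L K-1->K L-0->L L-1->L

Handle the two conditions separately and then intersect. The first has 3 states tracking the count of `0`s, saturating at 2; the second has 4 states tracking partial matches of the forbidden pattern `111`. A product state is a pair (one from each), accepting exactly when both do.
A 12-state machine:
       0  1 
>  A   B  C 
 * B   D  E 
   C   B  F 
 * D   D  G 
 * E   D  H 
   F   B  I 
 * G   D  J 
 * H   D  K 
   I   K  I 
 * J   D  L 
   K   L  K 
   L   L  L 
(> = start, * = accepting)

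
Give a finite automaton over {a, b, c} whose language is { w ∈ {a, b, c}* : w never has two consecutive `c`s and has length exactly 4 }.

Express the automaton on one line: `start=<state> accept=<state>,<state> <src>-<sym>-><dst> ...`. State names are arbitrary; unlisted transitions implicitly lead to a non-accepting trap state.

start=s0 accept=s8 s0-a->s1 s0-b->s1 s0-c->s2 s1-a->s3 s1-b->s3 s1-c->s4 s2-a->s3 s2-b->s3 s2-c->s5 s3-a->s6 s3-b->s6 s3-c->s7 s4-a->s6 s4-b->s6 s4-c->s5 s5-a->s5 s5-b->s5 s5-c->s5 s6-a->s8 s6-b->s8 s6-c->s8 s7-a->s8 s7-b->s8 s7-c->s5 s8-a->s5 s8-b->s5 s8-c->s5

Build one automaton per condition and run them in lockstep. The first has 3 states tracking partial matches of the forbidden pattern `cc`; the second has 6 states tracking the input length, saturating at 5. A product state is a pair (one from each), accepting exactly when both do. Minimizing collapses redundant product states.
9 states suffice.
        a   b   c  
>  s0   s1  s1  s2 
   s1   s3  s3  s4 
   s2   s3  s3  s5 
   s3   s6  s6  s7 
   s4   s6  s6  s5 
   s5   s5  s5  s5 
   s6   s8  s8  s8 
   s7   s8  s8  s5 
 * s8   s5  s5  s5 
(> = start, * = accepting)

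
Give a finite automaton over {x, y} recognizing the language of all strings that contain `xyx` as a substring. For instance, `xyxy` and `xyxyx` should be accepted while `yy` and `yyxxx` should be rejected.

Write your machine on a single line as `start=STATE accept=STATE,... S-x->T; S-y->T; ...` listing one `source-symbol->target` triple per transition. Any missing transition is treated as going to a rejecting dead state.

States q0..q2 record the length of the longest prefix of `xyx` that matches the current input suffix. Reaching q3 means `xyx` has been seen, and we stay there forever. Accept from q3.
        x   y  
>  q0   q1  q0 
   q1   q1  q2 
   q2   q3  q0 
 * q3   q3  q3 
(> = start, * = accepting)

start=q0; accept=q3; q0-x->q1; q0-y->q0; q1-x->q1; q1-y->q2; q2-x->q3; q2-y->q0; q3-x->q3; q3-y->q3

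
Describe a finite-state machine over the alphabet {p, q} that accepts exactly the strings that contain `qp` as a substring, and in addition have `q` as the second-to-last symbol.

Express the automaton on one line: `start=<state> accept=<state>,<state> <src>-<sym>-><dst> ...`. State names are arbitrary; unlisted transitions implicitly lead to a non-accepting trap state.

Handle the two conditions separately and then intersect. One (3 states) tracks whether and how much of `qp` has been seen; the other (7 states) tracks the last 2 symbols read. Each combined state is a pair, one component from each; accept when both components accept.
With 10 states:
       p  q 
>  A   B  C 
   B   D  E 
   C   F  G 
   D   D  E 
   E   F  G 
 * F   H  I 
   G   F  G 
   H   H  I 
   I   F  J 
 * J   F  J 
(> = start, * = accepting)

start=A accept=F,J A-p->B A-q->C B-p->D B-q->E C-p->F C-q->G D-p->D D-q->E E-p->F E-q->G F-p->H F-q->I G-p->F G-q->G H-p->H H-q->I I-p->F I-q->J J-p->F J-q->J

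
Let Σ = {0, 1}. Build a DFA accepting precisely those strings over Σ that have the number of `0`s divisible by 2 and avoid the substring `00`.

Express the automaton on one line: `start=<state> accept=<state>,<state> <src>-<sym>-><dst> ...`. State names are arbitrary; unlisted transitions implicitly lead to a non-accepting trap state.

start=A accept=A,F A-0->B A-1->A B-0->C B-1->D C-0->E C-1->C D-0->F D-1->D E-0->C E-1->E F-0->E F-1->A

Handle the two conditions separately and then intersect. The first has 2 states tracking the count of `0`s modulo 2; the second has 3 states tracking partial matches of the forbidden pattern `00`. A product state is a pair (one from each), accepting exactly when both do.
A 6-state machine:
       0  1 
>* A   B  A 
   B   C  D 
   C   E  C 
   D   F  D 
   E   C  E 
 * F   E  A 
(> = start, * = accepting)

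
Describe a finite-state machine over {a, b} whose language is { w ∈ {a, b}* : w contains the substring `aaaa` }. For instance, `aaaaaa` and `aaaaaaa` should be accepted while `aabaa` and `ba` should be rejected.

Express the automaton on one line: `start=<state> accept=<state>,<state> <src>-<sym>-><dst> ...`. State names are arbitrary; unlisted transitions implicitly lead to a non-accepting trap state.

Track how much of `aaaa` has been matched so far: state q0 is no progress, q4 is the absorbing accept state reached once `aaaa` has occurred. Intermediate states record partial matches; on a mismatch, fall back to the longest reusable overlap.
        a   b  
>  q0   q1  q0 
   q1   q2  q0 
   q2   q3  q0 
   q3   q4  q0 
 * q4   q4  q4 
(> = start, * = accepting)

start=q0 accept=q4 q0-a->q1 q0-b->q0 q1-a->q2 q1-b->q0 q2-a->q3 q2-b->q0 q3-a->q4 q3-b->q0 q4-a->q4 q4-b->q4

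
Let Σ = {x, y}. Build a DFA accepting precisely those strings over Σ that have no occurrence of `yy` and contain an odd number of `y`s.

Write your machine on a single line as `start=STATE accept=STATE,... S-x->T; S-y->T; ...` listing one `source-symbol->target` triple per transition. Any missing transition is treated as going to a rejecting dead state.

Build one automaton per condition and run them in lockstep. The first has 3 states tracking partial matches of the forbidden pattern `yy`; the second has 2 states tracking the count of `y`s modulo 2. A product state is a pair (one from each), accepting exactly when both do. Minimizing collapses redundant product states.
5 states suffice.
        x   y  
>  s0   s0  s1 
 * s1   s2  s3 
 * s2   s2  s4 
   s3   s3  s3 
   s4   s0  s3 
(> = start, * = accepting)

start=s0; accept=s1,s2; s0-x->s0; s0-y->s1; s1-x->s2; s1-y->s3; s2-x->s2; s2-y->s4; s3-x->s3; s3-y->s3; s4-x->s0; s4-y->s3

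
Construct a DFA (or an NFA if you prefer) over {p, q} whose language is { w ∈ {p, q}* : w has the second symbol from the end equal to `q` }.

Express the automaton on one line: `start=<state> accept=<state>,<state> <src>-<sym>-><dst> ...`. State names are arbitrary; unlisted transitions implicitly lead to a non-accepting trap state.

start=s0 accept=s5,s6 s0-p->s1 s0-q->s2 s1-p->s3 s1-q->s4 s2-p->s5 s2-q->s6 s3-p->s3 s3-q->s4 s4-p->s5 s4-q->s6 s5-p->s3 s5-q->s4 s6-p->s5 s6-q->s6

Because acceptance depends on a position counted from the end, the machine has to buffer the most recent 2 symbols. Make each state the string of the last up-to-2 symbols read; on input `x` shift the window left and append `x`. Accept when the buffered window has length 2 and begins with `q`.
7 states suffice.
        p   q  
>  s0   s1  s2 
   s1   s3  s4 
   s2   s5  s6 
   s3   s3  s4 
   s4   s5  s6 
 * s5   s3  s4 
 * s6   s5  s6 
(> = start, * = accepting)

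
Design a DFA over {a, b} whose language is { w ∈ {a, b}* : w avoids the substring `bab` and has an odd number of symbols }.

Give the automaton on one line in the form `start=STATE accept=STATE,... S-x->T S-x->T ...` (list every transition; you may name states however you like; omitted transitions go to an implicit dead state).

start=q0 accept=q1,q2,q5 q0-a->q1 q0-b->q2 q1-a->q0 q1-b->q3 q2-a->q4 q2-b->q3 q3-a->q5 q3-b->q2 q4-a->q1 q4-b->q6 q5-a->q0 q5-b->q6 q6-a->q6 q6-b->q6

Build one automaton per condition and run them in lockstep. One (4 states) tracks partial matches of the forbidden pattern `bab`; the other (2 states) tracks the input length modulo 2. Each combined state is a pair, one component from each; accept when both components accept. Equivalent product states are then merged.
With 7 states:
        a   b  
>  q0   q1  q2 
 * q1   q0  q3 
 * q2   q4  q3 
   q3   q5  q2 
   q4   q1  q6 
 * q5   q0  q6 
   q6   q6  q6 
(> = start, * = accepting)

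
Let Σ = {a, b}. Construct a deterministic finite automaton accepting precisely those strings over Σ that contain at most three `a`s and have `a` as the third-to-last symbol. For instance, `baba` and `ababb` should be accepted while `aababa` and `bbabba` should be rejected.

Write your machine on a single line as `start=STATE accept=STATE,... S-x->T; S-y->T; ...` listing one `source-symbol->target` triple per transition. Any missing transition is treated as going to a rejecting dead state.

Build one automaton per condition and run them in lockstep. One (5 states) tracks the count of `a`s, saturating at 4; the other (15 states) tracks the last 3 symbols read. Each combined state is a pair, one component from each; accept when both components accept. Minimizing collapses redundant product states.
With 20 states:
          a    b  
>  S0     S1   S0 
   S1     S2   S3 
   S2     S4   S5 
   S3     S6   S7 
 * S4     S8   S9 
 * S5    S10  S11 
 * S6    S12  S13 
 * S7    S14  S15 
   S8     S8   S8 
 * S9     S8  S16 
 * S10    S8  S17 
 * S11   S18  S19 
   S12    S8   S9 
   S13   S10  S11 
   S14   S12  S13 
   S15   S14  S15 
 * S16    S8   S8 
   S17    S8  S16 
   S18    S8  S17 
   S19   S18  S19 
(> = start, * = accepting)

start=S0; accept=S4,S5,S6,S7,S9,S10,S11,S16; S0-a->S1; S0-b->S0; S1-a->S2; S1-b->S3; S2-a->S4; S2-b->S5; S3-a->S6; S3-b->S7; S4-a->S8; S4-b->S9; S5-a->S10; S5-b->S11; S6-a->S12; S6-b->S13; S7-a->S14; S7-b->S15; S8-a->S8; S8-b->S8; S9-a->S8; S9-b->S16; S10-a->S8; S10-b->S17; S11-a->S18; S11-b->S19; S12-a->S8; S12-b->S9; S13-a->S10; S13-b->S11; S14-a->S12; S14-b->S13; S15-a->S14; S15-b->S15; S16-a->S8; S16-b->S8; S17-a->S8; S17-b->S16; S18-a->S8; S18-b->S17; S19-a->S18; S19-b->S19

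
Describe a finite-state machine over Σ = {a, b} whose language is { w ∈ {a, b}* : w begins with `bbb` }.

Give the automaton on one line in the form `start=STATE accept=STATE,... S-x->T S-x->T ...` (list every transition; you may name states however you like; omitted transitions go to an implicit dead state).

start=S0 accept=S3 S0-a->S4 S0-b->S1 S1-a->S4 S1-b->S2 S2-a->S4 S2-b->S3 S3-a->S3 S3-b->S3 S4-a->S4 S4-b->S4

Walk along `bbb` while the input agrees: from S0 take `b` to S1, and so on. Any deviation drops to the rejecting sink S4. Once S3 is reached the prefix is confirmed and every continuation is accepted.
5 states suffice.
        a   b  
>  S0   S4  S1 
   S1   S4  S2 
   S2   S4  S3 
 * S3   S3  S3 
   S4   S4  S4 
(> = start, * = accepting)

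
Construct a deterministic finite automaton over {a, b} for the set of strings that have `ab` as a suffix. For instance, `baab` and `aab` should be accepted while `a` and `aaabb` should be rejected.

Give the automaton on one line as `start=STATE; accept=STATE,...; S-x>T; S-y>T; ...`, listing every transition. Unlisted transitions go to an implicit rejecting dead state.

start=s0; accept=s2; s0-a>s1; s0-b>s0; s1-a>s1; s1-b>s2; s2-a>s1; s2-b>s0

Remember how much of `ab` the current input suffix matches. State s0 means no match yet; s1 means the last symbol is `a`; s2 means the last 2 symbols are `ab`. Only s2 accepts. On a mismatch, fall back to the longest proper suffix that is still a prefix of `ab`.
        a   b  
>  s0   s1  s0 
   s1   s1  s2 
 * s2   s1  s0 
(> = start, * = accepting)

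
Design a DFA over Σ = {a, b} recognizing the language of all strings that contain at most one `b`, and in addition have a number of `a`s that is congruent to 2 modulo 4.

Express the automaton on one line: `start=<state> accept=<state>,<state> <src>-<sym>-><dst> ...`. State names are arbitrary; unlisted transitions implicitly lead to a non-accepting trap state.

start=S0 accept=S3,S7 S0-a->S1 S0-b->S2 S1-a->S3 S1-b->S4 S2-a->S4 S2-b->S5 S3-a->S6 S3-b->S7 S4-a->S7 S4-b->S8 S5-a->S8 S5-b->S5 S6-a->S0 S6-b->S9 S7-a->S9 S7-b->S10 S8-a->S10 S8-b->S8 S9-a->S2 S9-b->S11 S10-a->S11 S10-b->S10 S11-a->S5 S11-b->S11

Build one automaton per condition and run them in lockstep. The first has 3 states tracking the count of `b`s, saturating at 2; the second has 4 states tracking the count of `a`s modulo 4. A product state is a pair (one from each), accepting exactly when both do.
          a    b  
>  S0     S1   S2 
   S1     S3   S4 
   S2     S4   S5 
 * S3     S6   S7 
   S4     S7   S8 
   S5     S8   S5 
   S6     S0   S9 
 * S7     S9  S10 
   S8    S10   S8 
   S9     S2  S11 
   S10   S11  S10 
   S11    S5  S11 
(> = start, * = accepting)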